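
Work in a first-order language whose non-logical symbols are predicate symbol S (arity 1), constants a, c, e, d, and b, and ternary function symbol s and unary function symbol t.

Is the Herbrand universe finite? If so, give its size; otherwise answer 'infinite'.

infinite

The signature has at least one function symbol (s, arity 3) and at least one constant (a).
Iterating s gives infinitely many distinct ground terms: a, s(a, a, a), s(s(a, a, a), s(a, a, a), s(a, a, a)), ...
So the Herbrand universe is infinite.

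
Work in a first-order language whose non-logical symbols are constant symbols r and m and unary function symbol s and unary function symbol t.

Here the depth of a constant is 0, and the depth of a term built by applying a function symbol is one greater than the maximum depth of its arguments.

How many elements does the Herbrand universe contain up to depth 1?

6

Let N_k count ground terms of depth at most k. Each non-constant term of depth ≤ k is some function symbol applied to depth-≤(k−1) arguments, giving N_k = 2 + N_{k-1} + N_{k-1}.
N_0 = 2
N_1 = 2 + 2 + 2 = 6
Explicitly: r, m, s(r), s(m), t(r), t(m).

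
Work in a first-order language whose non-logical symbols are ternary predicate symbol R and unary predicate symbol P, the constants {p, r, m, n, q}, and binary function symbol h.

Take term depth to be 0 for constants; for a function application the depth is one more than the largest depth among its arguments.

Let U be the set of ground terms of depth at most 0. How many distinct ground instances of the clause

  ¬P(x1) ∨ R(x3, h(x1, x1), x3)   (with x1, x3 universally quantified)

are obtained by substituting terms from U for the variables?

25

Ground terms of depth ≤ 0:
  Let N_k count ground terms of depth at most k. Each non-constant term of depth ≤ k is some function symbol applied to depth-≤(k−1) arguments, giving N_k = 5 + N_{k-1}^2.
  N_0 = 5
So there are 5 ground terms available for substitution.
The clause has 2 distinct variables (x1, x3), each appearing in the body. In the free term algebra distinct substitutions yield syntactically distinct ground instances.
Number of ground instances = 5^2 = 25.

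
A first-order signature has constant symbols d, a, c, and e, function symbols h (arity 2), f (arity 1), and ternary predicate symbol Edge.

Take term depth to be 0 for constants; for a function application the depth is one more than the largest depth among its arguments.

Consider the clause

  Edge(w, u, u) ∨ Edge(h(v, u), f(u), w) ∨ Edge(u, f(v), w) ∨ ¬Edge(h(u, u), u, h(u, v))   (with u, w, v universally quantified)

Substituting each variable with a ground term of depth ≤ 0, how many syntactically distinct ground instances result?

Ground terms of depth ≤ 0:
  Let N_k = |{terms of depth ≤ k}|. Then N_0 = 4 and N_k = 4 + N_{k-1}^2 + N_{k-1} for k ≥ 1 (one summand per function symbol, arity giving the exponent).
  N_0 = 4
  Explicitly: d, a, c, e.
So there are 4 ground terms available for substitution.
Each of u, w, v ranges independently over the available ground terms, and distinct assignments produce distinct instances.
Number of ground instances = 4^3 = 64.

64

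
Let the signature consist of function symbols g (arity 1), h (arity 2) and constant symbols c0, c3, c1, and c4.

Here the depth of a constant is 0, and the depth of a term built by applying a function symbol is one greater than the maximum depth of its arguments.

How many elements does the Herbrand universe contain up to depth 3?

Count level by level. With function symbols g/1, h/2, the terms of depth ≤ k are the 4 constants together with each function applied to depth-≤(k−1) tuples, so N_k = 4 + N_{k-1} + N_{k-1}^2.
N_0 = 4
N_1 = 4 + 4 + 4^2 = 24
N_2 = 4 + 24 + 24^2 = 604
N_3 = 4 + 604 + 604^2 = 365424

365424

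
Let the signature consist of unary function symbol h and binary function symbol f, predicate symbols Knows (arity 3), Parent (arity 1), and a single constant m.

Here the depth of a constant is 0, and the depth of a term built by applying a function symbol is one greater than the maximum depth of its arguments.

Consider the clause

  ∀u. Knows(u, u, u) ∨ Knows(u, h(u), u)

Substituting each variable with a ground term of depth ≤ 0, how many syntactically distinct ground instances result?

1

Ground terms of depth ≤ 0:
  Write N_k for the number of ground terms of depth ≤ k. A term of depth ≤ k is either a constant or a function symbol applied to arguments of depth ≤ k−1, so N_k = 1 + N_{k-1} + N_{k-1}^2.
  N_0 = 1
  Explicitly: m.
So there is exactly 1 ground term available for substitution.
The body mentions the single quantified variable u; since ground terms form a free algebra, no two substitutions collapse to the same formula.
Number of ground instances = 1.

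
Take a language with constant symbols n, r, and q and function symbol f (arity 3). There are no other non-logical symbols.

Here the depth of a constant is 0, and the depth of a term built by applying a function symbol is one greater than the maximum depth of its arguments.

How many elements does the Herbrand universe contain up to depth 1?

Count level by level. With function symbols f/3, the terms of depth ≤ k are the 3 constants together with each function applied to depth-≤(k−1) tuples, so N_k = 3 + N_{k-1}^3.
N_0 = 3
N_1 = 3 + 3^3 = 30

30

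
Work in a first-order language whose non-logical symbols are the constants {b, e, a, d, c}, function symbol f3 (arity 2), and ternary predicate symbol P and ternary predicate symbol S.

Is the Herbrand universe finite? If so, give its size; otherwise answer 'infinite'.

infinite

The signature has at least one function symbol (f3, arity 2) and at least one constant (b).
Iterating f3 gives infinitely many distinct ground terms: b, f3(b, b), f3(f3(b, b), f3(b, b)), ...
So the Herbrand universe is infinite.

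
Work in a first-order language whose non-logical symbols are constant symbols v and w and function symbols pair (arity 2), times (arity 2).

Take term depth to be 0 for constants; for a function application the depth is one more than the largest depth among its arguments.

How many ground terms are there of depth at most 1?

If N_k denotes the number of depth-≤k ground terms, the 2 constants give N_0 = 2, and each function symbol of arity r contributes N_{k-1}^r new terms at level k: N_k = 2 + N_{k-1}^2 + N_{k-1}^2.
N_0 = 2
N_1 = 2 + 2^2 + 2^2 = 10
Explicitly: v, w, pair(v, v), pair(v, w), pair(w, v), pair(w, w), times(v, v), times(v, w), times(w, v), times(w, w).

10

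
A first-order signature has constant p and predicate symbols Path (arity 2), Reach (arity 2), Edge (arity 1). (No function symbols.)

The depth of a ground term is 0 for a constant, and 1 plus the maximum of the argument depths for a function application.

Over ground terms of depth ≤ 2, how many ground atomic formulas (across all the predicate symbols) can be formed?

3

First count ground terms of depth ≤ 2.
With no function symbols every ground term is a constant, so there is exactly 1 ground term at every depth bound.
N_0 = 1
N_1 = 1
N_2 = 1
Explicitly: p.
So |H| = 1.
A ground atom is a predicate applied to a tuple of terms from H, so the count is the sum over predicates of |H|^arity:
  Path: 1^2 = 1;  Reach: 1^2 = 1;  Edge: 1
Total ground atoms: 1 + 1 + 1 = 3.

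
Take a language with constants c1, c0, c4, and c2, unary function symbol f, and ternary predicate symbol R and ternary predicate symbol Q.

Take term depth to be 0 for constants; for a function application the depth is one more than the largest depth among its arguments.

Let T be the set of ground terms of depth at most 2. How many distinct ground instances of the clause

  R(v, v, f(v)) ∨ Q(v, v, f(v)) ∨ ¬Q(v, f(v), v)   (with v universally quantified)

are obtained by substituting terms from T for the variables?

12

Ground terms of depth ≤ 2:
  If N_k denotes the number of depth-≤k ground terms, the 4 constants give N_0 = 4, and each function symbol of arity r contributes N_{k-1}^r new terms at level k: N_k = 4 + N_{k-1}.
  N_0 = 4
  N_1 = 4 + 4 = 8
  N_2 = 4 + 8 = 12
  Explicitly: c1, c0, c4, c2, f(c1), f(c0), f(c4), f(c2), f(f(c1)), f(f(c0)), f(f(c4)), f(f(c2)).
So there are 12 ground terms available for substitution.
The body mentions the single quantified variable v; since ground terms form a free algebra, no two substitutions collapse to the same formula.
Number of ground instances = 12.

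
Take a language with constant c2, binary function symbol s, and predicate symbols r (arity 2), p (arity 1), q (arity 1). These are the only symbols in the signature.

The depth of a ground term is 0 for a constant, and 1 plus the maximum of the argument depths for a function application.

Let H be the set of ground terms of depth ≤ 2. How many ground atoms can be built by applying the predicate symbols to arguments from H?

35

First count ground terms of depth ≤ 2.
If N_k denotes the number of depth-≤k ground terms, the 1 constant gives N_0 = 1, and each function symbol of arity r contributes N_{k-1}^r new terms at level k: N_k = 1 + N_{k-1}^2.
N_0 = 1
N_1 = 1 + 1^2 = 2
N_2 = 1 + 2^2 = 5
So |H| = 5.
Ground atoms are formed by filling each argument slot of a predicate with a term from H, so an r-ary predicate gives |H|^r atoms:
  r: 5^2 = 25;  p: 5;  q: 5
Total ground atoms: 25 + 5 + 5 = 35.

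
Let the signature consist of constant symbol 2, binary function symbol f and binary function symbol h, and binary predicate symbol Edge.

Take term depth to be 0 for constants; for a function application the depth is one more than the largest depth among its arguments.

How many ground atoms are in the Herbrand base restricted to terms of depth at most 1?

9

First count ground terms of depth ≤ 1.
Count level by level. With function symbols f/2, h/2, the terms of depth ≤ k are the 1 constant together with each function applied to depth-≤(k−1) tuples, so N_k = 1 + N_{k-1}^2 + N_{k-1}^2.
N_0 = 1
N_1 = 1 + 1^2 + 1^2 = 3
Explicitly: 2, f(2, 2), h(2, 2).
So |H| = 3.
For each predicate symbol, the number of ground atoms is |H| raised to its arity; summing:
  Edge: 3^2 = 9
Total ground atoms: 9.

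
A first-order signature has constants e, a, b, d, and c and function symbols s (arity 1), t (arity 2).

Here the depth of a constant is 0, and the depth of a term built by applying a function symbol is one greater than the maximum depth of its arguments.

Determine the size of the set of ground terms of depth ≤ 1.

Let N_k = |{terms of depth ≤ k}|. Then N_0 = 5 and N_k = 5 + N_{k-1} + N_{k-1}^2 for k ≥ 1 (one summand per function symbol, arity giving the exponent).
N_0 = 5
N_1 = 5 + 5 + 5^2 = 35

35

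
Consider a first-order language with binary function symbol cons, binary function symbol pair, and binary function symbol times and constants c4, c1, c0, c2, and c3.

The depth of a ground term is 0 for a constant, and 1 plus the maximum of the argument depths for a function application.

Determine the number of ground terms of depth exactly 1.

Write N_k for the number of ground terms of depth ≤ k. A term of depth ≤ k is either a constant or a function symbol applied to arguments of depth ≤ k−1, so N_k = 5 + N_{k-1}^2 + N_{k-1}^2 + N_{k-1}^2.
N_0 = 5
N_1 = 5 + 5^2 + 5^2 + 5^2 = 80
Terms of depth exactly 1: N_1 − N_0 = 80 − 5 = 75.

75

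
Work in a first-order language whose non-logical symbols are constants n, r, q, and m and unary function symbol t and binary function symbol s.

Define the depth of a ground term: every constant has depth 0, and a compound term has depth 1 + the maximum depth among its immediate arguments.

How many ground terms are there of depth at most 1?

If N_k denotes the number of depth-≤k ground terms, the 4 constants give N_0 = 4, and each function symbol of arity r contributes N_{k-1}^r new terms at level k: N_k = 4 + N_{k-1} + N_{k-1}^2.
N_0 = 4
N_1 = 4 + 4 + 4^2 = 24

24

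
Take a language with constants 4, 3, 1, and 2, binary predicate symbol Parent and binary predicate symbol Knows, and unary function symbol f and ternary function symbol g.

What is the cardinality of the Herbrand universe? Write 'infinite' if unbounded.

The signature has at least one function symbol (f, arity 1) and at least one constant (4).
Iterating f gives infinitely many distinct ground terms: 4, f(4), f(f(4)), ...
So the Herbrand universe is infinite.

infinite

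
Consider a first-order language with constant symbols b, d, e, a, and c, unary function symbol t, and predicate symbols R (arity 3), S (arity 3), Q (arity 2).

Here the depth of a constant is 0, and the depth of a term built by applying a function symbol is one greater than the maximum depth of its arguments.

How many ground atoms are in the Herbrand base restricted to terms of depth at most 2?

6975

First count ground terms of depth ≤ 2.
Let N_k = |{terms of depth ≤ k}|. Then N_0 = 5 and N_k = 5 + N_{k-1} for k ≥ 1 (one summand per function symbol, arity giving the exponent).
N_0 = 5
N_1 = 5 + 5 = 10
N_2 = 5 + 10 = 15
So |H| = 15.
For each predicate symbol, the number of ground atoms is |H| raised to its arity; summing:
  R: 15^3 = 3375;  S: 15^3 = 3375;  Q: 15^2 = 225
Total ground atoms: 3375 + 3375 + 225 = 6975.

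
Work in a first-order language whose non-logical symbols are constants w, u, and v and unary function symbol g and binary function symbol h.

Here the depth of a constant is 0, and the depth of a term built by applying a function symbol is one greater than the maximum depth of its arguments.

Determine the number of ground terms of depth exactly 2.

If N_k denotes the number of depth-≤k ground terms, the 3 constants give N_0 = 3, and each function symbol of arity r contributes N_{k-1}^r new terms at level k: N_k = 3 + N_{k-1} + N_{k-1}^2.
N_0 = 3
N_1 = 3 + 3 + 3^2 = 15
N_2 = 3 + 15 + 15^2 = 243
Terms of depth exactly 2: N_2 − N_1 = 243 − 15 = 228.

228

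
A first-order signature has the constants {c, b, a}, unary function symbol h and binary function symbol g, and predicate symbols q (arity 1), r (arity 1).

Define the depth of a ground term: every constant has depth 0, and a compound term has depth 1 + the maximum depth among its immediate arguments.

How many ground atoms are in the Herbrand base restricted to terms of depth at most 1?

30

First count ground terms of depth ≤ 1.
If N_k denotes the number of depth-≤k ground terms, the 3 constants give N_0 = 3, and each function symbol of arity r contributes N_{k-1}^r new terms at level k: N_k = 3 + N_{k-1} + N_{k-1}^2.
N_0 = 3
N_1 = 3 + 3 + 3^2 = 15
So |H| = 15.
Ground atoms are formed by filling each argument slot of a predicate with a term from H, so an r-ary predicate gives |H|^r atoms:
  q: 15;  r: 15
Total ground atoms: 15 + 15 = 30.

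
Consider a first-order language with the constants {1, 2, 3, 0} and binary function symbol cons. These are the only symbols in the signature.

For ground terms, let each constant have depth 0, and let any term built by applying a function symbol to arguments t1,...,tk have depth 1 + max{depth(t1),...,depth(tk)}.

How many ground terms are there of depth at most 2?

404

Let N_k = |{terms of depth ≤ k}|. Then N_0 = 4 and N_k = 4 + N_{k-1}^2 for k ≥ 1 (one summand per function symbol, arity giving the exponent).
N_0 = 4
N_1 = 4 + 4^2 = 20
N_2 = 4 + 20^2 = 404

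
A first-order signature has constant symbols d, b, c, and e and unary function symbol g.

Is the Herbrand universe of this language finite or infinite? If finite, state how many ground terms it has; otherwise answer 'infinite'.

The signature has at least one function symbol (g, arity 1) and at least one constant (d).
Iterating g gives infinitely many distinct ground terms: d, g(d), g(g(d)), ...
So the Herbrand universe is infinite.

infinite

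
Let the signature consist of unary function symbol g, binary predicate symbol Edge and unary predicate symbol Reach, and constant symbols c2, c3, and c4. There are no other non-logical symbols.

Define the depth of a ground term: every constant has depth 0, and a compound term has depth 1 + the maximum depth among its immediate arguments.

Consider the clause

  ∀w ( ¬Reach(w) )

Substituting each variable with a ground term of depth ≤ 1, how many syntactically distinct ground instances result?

6

Ground terms of depth ≤ 1:
  Let N_k count ground terms of depth at most k. Each non-constant term of depth ≤ k is some function symbol applied to depth-≤(k−1) arguments, giving N_k = 3 + N_{k-1}.
  N_0 = 3
  N_1 = 3 + 3 = 6
  Explicitly: c2, c3, c4, g(c2), g(c3), g(c4).
So there are 6 ground terms available for substitution.
The body mentions the single quantified variable w; since ground terms form a free algebra, no two substitutions collapse to the same formula.
Number of ground instances = 6.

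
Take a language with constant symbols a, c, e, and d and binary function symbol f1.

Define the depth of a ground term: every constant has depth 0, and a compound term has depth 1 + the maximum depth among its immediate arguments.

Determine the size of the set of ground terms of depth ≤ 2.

404

If N_k denotes the number of depth-≤k ground terms, the 4 constants give N_0 = 4, and each function symbol of arity r contributes N_{k-1}^r new terms at level k: N_k = 4 + N_{k-1}^2.
N_0 = 4
N_1 = 4 + 4^2 = 20
N_2 = 4 + 20^2 = 404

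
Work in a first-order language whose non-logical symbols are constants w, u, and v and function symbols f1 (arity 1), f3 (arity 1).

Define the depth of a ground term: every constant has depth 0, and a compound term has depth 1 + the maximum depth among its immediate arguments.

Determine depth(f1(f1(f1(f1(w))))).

depth(f1(w)) = 1 + depth(w) = 1 + 0 = 1
depth(f1(f1(w))) = 1 + depth(f1(w)) = 1 + 1 = 2
depth(f1(f1(f1(w)))) = 1 + depth(f1(f1(w))) = 1 + 2 = 3
depth(f1(f1(f1(f1(w))))) = 1 + depth(f1(f1(f1(w)))) = 1 + 3 = 4

4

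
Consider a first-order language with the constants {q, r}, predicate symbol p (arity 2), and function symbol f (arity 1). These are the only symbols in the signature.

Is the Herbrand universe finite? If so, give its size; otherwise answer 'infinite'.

infinite

The signature has at least one function symbol (f, arity 1) and at least one constant (q).
Iterating f gives infinitely many distinct ground terms: q, f(q), f(f(q)), ...
So the Herbrand universe is infinite.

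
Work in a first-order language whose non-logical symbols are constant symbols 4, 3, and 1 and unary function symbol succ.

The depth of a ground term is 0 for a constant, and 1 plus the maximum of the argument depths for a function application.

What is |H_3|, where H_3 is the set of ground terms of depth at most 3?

Count level by level. With function symbols succ/1, the terms of depth ≤ k are the 3 constants together with each function applied to depth-≤(k−1) tuples, so N_k = 3 + N_{k-1}.
N_0 = 3
N_1 = 3 + 3 = 6
N_2 = 3 + 6 = 9
N_3 = 3 + 9 = 12
Explicitly: 4, 3, 1, succ(4), succ(3), succ(1), succ(succ(4)), succ(succ(3)), succ(succ(1)), succ(succ(succ(4))), succ(succ(succ(3))), succ(succ(succ(1))).

12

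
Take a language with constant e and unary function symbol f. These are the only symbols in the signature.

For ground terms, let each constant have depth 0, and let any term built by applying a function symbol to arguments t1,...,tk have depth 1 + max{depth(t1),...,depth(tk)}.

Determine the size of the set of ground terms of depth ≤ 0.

1

Write N_k for the number of ground terms of depth ≤ k. A term of depth ≤ k is either a constant or a function symbol applied to arguments of depth ≤ k−1, so N_k = 1 + N_{k-1}.
N_0 = 1
Explicitly: e.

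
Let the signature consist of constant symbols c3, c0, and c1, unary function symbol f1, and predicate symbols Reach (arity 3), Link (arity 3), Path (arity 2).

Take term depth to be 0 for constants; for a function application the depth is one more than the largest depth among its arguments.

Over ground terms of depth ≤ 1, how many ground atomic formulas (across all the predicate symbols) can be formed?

468

First count ground terms of depth ≤ 1.
Write N_k for the number of ground terms of depth ≤ k. A term of depth ≤ k is either a constant or a function symbol applied to arguments of depth ≤ k−1, so N_k = 3 + N_{k-1}.
N_0 = 3
N_1 = 3 + 3 = 6
So |H| = 6.
For each predicate symbol, the number of ground atoms is |H| raised to its arity; summing:
  Reach: 6^3 = 216;  Link: 6^3 = 216;  Path: 6^2 = 36
Total ground atoms: 216 + 216 + 36 = 468.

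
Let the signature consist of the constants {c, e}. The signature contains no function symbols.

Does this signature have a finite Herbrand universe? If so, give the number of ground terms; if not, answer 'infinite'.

2

There are no function symbols, so every ground term is one of the 2 constants.
The Herbrand universe is {c, e}, which is finite with 2 elements.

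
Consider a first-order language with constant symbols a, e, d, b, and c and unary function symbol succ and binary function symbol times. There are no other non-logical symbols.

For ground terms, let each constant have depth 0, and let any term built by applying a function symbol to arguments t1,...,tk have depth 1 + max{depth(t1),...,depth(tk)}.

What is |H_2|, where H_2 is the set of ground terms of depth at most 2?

1265

Write N_k for the number of ground terms of depth ≤ k. A term of depth ≤ k is either a constant or a function symbol applied to arguments of depth ≤ k−1, so N_k = 5 + N_{k-1} + N_{k-1}^2.
N_0 = 5
N_1 = 5 + 5 + 5^2 = 35
N_2 = 5 + 35 + 35^2 = 1265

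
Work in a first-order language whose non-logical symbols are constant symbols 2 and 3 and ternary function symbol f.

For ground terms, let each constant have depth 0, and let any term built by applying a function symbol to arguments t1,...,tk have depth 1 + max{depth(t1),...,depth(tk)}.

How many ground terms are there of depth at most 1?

Let N_k count ground terms of depth at most k. Each non-constant term of depth ≤ k is some function symbol applied to depth-≤(k−1) arguments, giving N_k = 2 + N_{k-1}^3.
N_0 = 2
N_1 = 2 + 2^3 = 10
Explicitly: 2, 3, f(2, 2, 2), f(2, 2, 3), f(2, 3, 2), f(2, 3, 3), f(3, 2, 2), f(3, 2, 3), f(3, 3, 2), f(3, 3, 3).

10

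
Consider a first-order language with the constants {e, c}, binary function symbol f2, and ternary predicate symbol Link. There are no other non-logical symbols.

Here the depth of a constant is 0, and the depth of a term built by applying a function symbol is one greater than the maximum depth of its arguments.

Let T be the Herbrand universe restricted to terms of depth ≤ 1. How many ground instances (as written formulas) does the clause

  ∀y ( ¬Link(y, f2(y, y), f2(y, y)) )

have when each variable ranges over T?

Ground terms of depth ≤ 1:
  Let N_k = |{terms of depth ≤ k}|. Then N_0 = 2 and N_k = 2 + N_{k-1}^2 for k ≥ 1 (one summand per function symbol, arity giving the exponent).
  N_0 = 2
  N_1 = 2 + 2^2 = 6
  Explicitly: e, c, f2(e, e), f2(e, c), f2(c, e), f2(c, c).
So there are 6 ground terms available for substitution.
The body mentions the single quantified variable y; since ground terms form a free algebra, no two substitutions collapse to the same formula.
Number of ground instances = 6.

6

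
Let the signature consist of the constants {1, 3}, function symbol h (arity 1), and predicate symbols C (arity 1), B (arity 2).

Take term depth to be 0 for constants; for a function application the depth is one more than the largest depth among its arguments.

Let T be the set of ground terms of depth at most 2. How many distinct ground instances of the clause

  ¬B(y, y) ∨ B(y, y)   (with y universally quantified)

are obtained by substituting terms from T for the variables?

6

Ground terms of depth ≤ 2:
  Write N_k for the number of ground terms of depth ≤ k. A term of depth ≤ k is either a constant or a function symbol applied to arguments of depth ≤ k−1, so N_k = 2 + N_{k-1}.
  N_0 = 2
  N_1 = 2 + 2 = 4
  N_2 = 2 + 4 = 6
  Explicitly: 1, 3, h(1), h(3), h(h(1)), h(h(3)).
So there are 6 ground terms available for substitution.
The body mentions the single quantified variable y; since ground terms form a free algebra, no two substitutions collapse to the same formula.
Number of ground instances = 6.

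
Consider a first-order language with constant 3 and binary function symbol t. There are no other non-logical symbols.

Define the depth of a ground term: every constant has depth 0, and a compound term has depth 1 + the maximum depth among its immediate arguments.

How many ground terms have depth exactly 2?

3

Let N_k = |{terms of depth ≤ k}|. Then N_0 = 1 and N_k = 1 + N_{k-1}^2 for k ≥ 1 (one summand per function symbol, arity giving the exponent).
N_0 = 1
N_1 = 1 + 1^2 = 2
N_2 = 1 + 2^2 = 5
Terms of depth exactly 2: N_2 − N_1 = 5 − 2 = 3.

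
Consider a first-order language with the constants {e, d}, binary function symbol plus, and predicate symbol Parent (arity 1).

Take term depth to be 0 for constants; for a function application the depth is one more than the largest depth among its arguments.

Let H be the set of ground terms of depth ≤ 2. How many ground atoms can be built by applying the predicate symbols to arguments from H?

First count ground terms of depth ≤ 2.
Count level by level. With function symbols plus/2, the terms of depth ≤ k are the 2 constants together with each function applied to depth-≤(k−1) tuples, so N_k = 2 + N_{k-1}^2.
N_0 = 2
N_1 = 2 + 2^2 = 6
N_2 = 2 + 6^2 = 38
So |H| = 38.
Each predicate of arity r yields |H|^r ground atoms (one per choice of an r-tuple from H):
  Parent: 38
Total ground atoms: 38.

38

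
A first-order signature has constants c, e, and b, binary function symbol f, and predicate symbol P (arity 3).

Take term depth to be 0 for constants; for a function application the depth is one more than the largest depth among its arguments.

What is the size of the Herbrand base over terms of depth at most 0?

27

First count ground terms of depth ≤ 0.
Write N_k for the number of ground terms of depth ≤ k. A term of depth ≤ k is either a constant or a function symbol applied to arguments of depth ≤ k−1, so N_k = 3 + N_{k-1}^2.
N_0 = 3
Explicitly: c, e, b.
So |H| = 3.
A ground atom is a predicate applied to a tuple of terms from H, so the count is the sum over predicates of |H|^arity:
  P: 3^3 = 27
Total ground atoms: 27.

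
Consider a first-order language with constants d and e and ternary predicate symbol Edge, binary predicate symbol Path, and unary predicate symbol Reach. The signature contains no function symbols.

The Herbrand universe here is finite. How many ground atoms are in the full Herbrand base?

14

With no function symbols, the Herbrand universe is just the 2 constants.
Ground atoms per predicate: Edge: 2^3 = 8, Path: 2^2 = 4, Reach: 2.
Herbrand base size = 8 + 4 + 2 = 14.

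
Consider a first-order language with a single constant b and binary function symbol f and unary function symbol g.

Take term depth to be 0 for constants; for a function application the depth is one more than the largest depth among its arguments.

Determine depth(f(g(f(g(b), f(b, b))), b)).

4

depth(g(b)) = 1 + depth(b) = 1 + 0 = 1
depth(f(b, b)) = 1 + max(0, 0) = 1
depth(f(g(b), f(b, b))) = 1 + max(1, 1) = 2
depth(g(f(g(b), f(b, b)))) = 1 + depth(f(g(b), f(b, b))) = 1 + 2 = 3
depth(f(g(f(g(b), f(b, b))), b)) = 1 + max(3, 0) = 4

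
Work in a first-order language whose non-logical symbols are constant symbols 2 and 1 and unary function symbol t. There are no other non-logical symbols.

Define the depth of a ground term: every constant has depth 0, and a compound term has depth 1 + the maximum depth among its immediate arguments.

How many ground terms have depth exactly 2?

2

Let N_k count ground terms of depth at most k. Each non-constant term of depth ≤ k is some function symbol applied to depth-≤(k−1) arguments, giving N_k = 2 + N_{k-1}.
N_0 = 2
N_1 = 2 + 2 = 4
N_2 = 2 + 4 = 6
Terms of depth exactly 2: N_2 − N_1 = 6 − 4 = 2.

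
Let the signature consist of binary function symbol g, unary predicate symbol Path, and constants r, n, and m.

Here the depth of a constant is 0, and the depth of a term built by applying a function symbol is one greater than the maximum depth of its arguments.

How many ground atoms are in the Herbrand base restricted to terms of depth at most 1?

12

First count ground terms of depth ≤ 1.
Write N_k for the number of ground terms of depth ≤ k. A term of depth ≤ k is either a constant or a function symbol applied to arguments of depth ≤ k−1, so N_k = 3 + N_{k-1}^2.
N_0 = 3
N_1 = 3 + 3^2 = 12
Explicitly: r, n, m, g(r, r), g(r, n), g(r, m), g(n, r), g(n, n), g(n, m), g(m, r), g(m, n), g(m, m).
So |H| = 12.
Each predicate of arity r yields |H|^r ground atoms (one per choice of an r-tuple from H):
  Path: 12
Total ground atoms: 12.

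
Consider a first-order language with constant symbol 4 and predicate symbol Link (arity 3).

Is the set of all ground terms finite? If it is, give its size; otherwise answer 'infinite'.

There are no function symbols, so the only ground term is the single constant.
The Herbrand universe is {4}, finite with 1 element.

1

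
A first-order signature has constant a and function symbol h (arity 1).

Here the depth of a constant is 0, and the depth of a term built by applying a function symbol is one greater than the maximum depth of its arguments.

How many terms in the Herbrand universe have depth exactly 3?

1

If N_k denotes the number of depth-≤k ground terms, the 1 constant gives N_0 = 1, and each function symbol of arity r contributes N_{k-1}^r new terms at level k: N_k = 1 + N_{k-1}.
N_0 = 1
N_1 = 1 + 1 = 2
N_2 = 1 + 2 = 3
N_3 = 1 + 3 = 4
Terms of depth exactly 3: N_3 − N_2 = 4 − 3 = 1.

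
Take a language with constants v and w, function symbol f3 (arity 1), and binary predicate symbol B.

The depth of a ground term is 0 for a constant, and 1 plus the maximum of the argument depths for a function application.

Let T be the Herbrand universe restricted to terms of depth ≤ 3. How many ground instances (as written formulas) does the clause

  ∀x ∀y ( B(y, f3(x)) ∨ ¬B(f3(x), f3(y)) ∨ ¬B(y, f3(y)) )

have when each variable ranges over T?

Ground terms of depth ≤ 3:
  Write N_k for the number of ground terms of depth ≤ k. A term of depth ≤ k is either a constant or a function symbol applied to arguments of depth ≤ k−1, so N_k = 2 + N_{k-1}.
  N_0 = 2
  N_1 = 2 + 2 = 4
  N_2 = 2 + 4 = 6
  N_3 = 2 + 6 = 8
So there are 8 ground terms available for substitution.
Each of x, y ranges independently over the available ground terms, and distinct assignments produce distinct instances.
Number of ground instances = 8^2 = 64.

64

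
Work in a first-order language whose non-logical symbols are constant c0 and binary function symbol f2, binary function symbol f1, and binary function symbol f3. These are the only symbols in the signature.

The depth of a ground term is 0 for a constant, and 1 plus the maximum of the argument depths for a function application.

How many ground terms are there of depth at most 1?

If N_k denotes the number of depth-≤k ground terms, the 1 constant gives N_0 = 1, and each function symbol of arity r contributes N_{k-1}^r new terms at level k: N_k = 1 + N_{k-1}^2 + N_{k-1}^2 + N_{k-1}^2.
N_0 = 1
N_1 = 1 + 1^2 + 1^2 + 1^2 = 4

4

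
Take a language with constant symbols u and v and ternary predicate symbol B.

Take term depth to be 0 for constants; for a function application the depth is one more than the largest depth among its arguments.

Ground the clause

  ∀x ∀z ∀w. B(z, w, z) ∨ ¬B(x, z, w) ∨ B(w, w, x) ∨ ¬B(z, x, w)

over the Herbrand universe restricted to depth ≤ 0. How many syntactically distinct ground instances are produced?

8

Ground terms of depth ≤ 0:
  With no function symbols every ground term is a constant, so there are exactly 2 ground terms at every depth bound.
  N_0 = 2
  Explicitly: u, v.
So there are 2 ground terms available for substitution.
The body mentions every one of the 3 quantified variables; since ground terms form a free algebra, no two substitutions collapse to the same formula.
Number of ground instances = 2^3 = 8.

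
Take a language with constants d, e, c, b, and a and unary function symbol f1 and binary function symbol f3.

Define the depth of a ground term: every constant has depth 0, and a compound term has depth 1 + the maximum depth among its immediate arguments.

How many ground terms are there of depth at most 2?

Let N_k = |{terms of depth ≤ k}|. Then N_0 = 5 and N_k = 5 + N_{k-1} + N_{k-1}^2 for k ≥ 1 (one summand per function symbol, arity giving the exponent).
N_0 = 5
N_1 = 5 + 5 + 5^2 = 35
N_2 = 5 + 35 + 35^2 = 1265

1265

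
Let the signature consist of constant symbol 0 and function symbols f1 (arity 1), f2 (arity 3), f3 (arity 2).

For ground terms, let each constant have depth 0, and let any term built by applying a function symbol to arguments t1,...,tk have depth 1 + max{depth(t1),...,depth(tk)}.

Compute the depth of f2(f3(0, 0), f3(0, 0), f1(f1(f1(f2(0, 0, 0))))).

5

depth(f3(0, 0)) = 1 + max(0, 0) = 1
depth(f2(0, 0, 0)) = 1 + max(0, 0, 0) = 1
depth(f1(f2(0, 0, 0))) = 1 + depth(f2(0, 0, 0)) = 1 + 1 = 2
depth(f1(f1(f2(0, 0, 0)))) = 1 + depth(f1(f2(0, 0, 0))) = 1 + 2 = 3
depth(f1(f1(f1(f2(0, 0, 0))))) = 1 + depth(f1(f1(f2(0, 0, 0)))) = 1 + 3 = 4
depth(f2(f3(0, 0), f3(0, 0), f1(f1(f1(f2(0, 0, 0)))))) = 1 + max(1, 1, 4) = 5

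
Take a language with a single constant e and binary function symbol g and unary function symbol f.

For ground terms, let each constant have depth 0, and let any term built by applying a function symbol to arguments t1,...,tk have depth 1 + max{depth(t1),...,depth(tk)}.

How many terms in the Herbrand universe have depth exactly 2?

10

Let N_k count ground terms of depth at most k. Each non-constant term of depth ≤ k is some function symbol applied to depth-≤(k−1) arguments, giving N_k = 1 + N_{k-1}^2 + N_{k-1}.
N_0 = 1
N_1 = 1 + 1^2 + 1 = 3
N_2 = 1 + 3^2 + 3 = 13
Terms of depth exactly 2: N_2 − N_1 = 13 − 3 = 10.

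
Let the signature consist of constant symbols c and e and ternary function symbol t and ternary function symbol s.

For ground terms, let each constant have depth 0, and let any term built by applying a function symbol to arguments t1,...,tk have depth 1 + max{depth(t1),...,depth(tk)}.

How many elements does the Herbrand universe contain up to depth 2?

11666

Count level by level. With function symbols t/3, s/3, the terms of depth ≤ k are the 2 constants together with each function applied to depth-≤(k−1) tuples, so N_k = 2 + N_{k-1}^3 + N_{k-1}^3.
N_0 = 2
N_1 = 2 + 2^3 + 2^3 = 18
N_2 = 2 + 18^3 + 18^3 = 11666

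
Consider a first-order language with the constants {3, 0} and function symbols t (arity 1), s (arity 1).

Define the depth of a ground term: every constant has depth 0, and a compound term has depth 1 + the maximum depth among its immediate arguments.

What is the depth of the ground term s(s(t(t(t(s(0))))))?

6

depth(s(0)) = 1 + depth(0) = 1 + 0 = 1
depth(t(s(0))) = 1 + depth(s(0)) = 1 + 1 = 2
depth(t(t(s(0)))) = 1 + depth(t(s(0))) = 1 + 2 = 3
depth(t(t(t(s(0))))) = 1 + depth(t(t(s(0)))) = 1 + 3 = 4
depth(s(t(t(t(s(0)))))) = 1 + depth(t(t(t(s(0))))) = 1 + 4 = 5
depth(s(s(t(t(t(s(0))))))) = 1 + depth(s(t(t(t(s(0)))))) = 1 + 5 = 6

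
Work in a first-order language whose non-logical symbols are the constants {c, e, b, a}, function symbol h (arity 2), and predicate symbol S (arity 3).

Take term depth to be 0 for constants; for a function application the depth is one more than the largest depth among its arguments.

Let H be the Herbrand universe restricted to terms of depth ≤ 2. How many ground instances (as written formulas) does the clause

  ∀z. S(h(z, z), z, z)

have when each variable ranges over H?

404

Ground terms of depth ≤ 2:
  If N_k denotes the number of depth-≤k ground terms, the 4 constants give N_0 = 4, and each function symbol of arity r contributes N_{k-1}^r new terms at level k: N_k = 4 + N_{k-1}^2.
  N_0 = 4
  N_1 = 4 + 4^2 = 20
  N_2 = 4 + 20^2 = 404
So there are 404 ground terms available for substitution.
The clause has 1 distinct variable (z), which appears in the body. In the free term algebra distinct substitutions yield syntactically distinct ground instances.
Number of ground instances = 404.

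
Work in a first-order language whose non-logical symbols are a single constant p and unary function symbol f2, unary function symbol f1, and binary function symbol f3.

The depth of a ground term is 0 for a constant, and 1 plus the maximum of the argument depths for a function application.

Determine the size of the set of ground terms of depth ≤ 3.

Let N_k = |{terms of depth ≤ k}|. Then N_0 = 1 and N_k = 1 + N_{k-1} + N_{k-1} + N_{k-1}^2 for k ≥ 1 (one summand per function symbol, arity giving the exponent).
N_0 = 1
N_1 = 1 + 1 + 1 + 1^2 = 4
N_2 = 1 + 4 + 4 + 4^2 = 25
N_3 = 1 + 25 + 25 + 25^2 = 676

676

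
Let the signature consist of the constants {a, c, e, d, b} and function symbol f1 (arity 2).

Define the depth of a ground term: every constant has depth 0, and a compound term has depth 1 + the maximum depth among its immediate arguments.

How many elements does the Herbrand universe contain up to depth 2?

905

Let N_k = |{terms of depth ≤ k}|. Then N_0 = 5 and N_k = 5 + N_{k-1}^2 for k ≥ 1 (one summand per function symbol, arity giving the exponent).
N_0 = 5
N_1 = 5 + 5^2 = 30
N_2 = 5 + 30^2 = 905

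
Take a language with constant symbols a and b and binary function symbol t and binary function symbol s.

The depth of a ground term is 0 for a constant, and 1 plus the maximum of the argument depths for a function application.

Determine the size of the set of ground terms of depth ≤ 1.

Let N_k count ground terms of depth at most k. Each non-constant term of depth ≤ k is some function symbol applied to depth-≤(k−1) arguments, giving N_k = 2 + N_{k-1}^2 + N_{k-1}^2.
N_0 = 2
N_1 = 2 + 2^2 + 2^2 = 10
Explicitly: a, b, t(a, a), t(a, b), t(b, a), t(b, b), s(a, a), s(a, b), s(b, a), s(b, b).

10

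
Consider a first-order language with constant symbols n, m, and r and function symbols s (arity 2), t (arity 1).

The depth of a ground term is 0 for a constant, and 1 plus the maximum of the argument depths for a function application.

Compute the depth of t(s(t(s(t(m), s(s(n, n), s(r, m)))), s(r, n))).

depth(t(m)) = 1 + depth(m) = 1 + 0 = 1
depth(s(n, n)) = 1 + max(0, 0) = 1
depth(s(r, m)) = 1 + max(0, 0) = 1
depth(s(s(n, n), s(r, m))) = 1 + max(1, 1) = 2
depth(s(t(m), s(s(n, n), s(r, m)))) = 1 + max(1, 2) = 3
depth(t(s(t(m), s(s(n, n), s(r, m))))) = 1 + depth(s(t(m), s(s(n, n), s(r, m)))) = 1 + 3 = 4
depth(s(r, n)) = 1 + max(0, 0) = 1
depth(s(t(s(t(m), s(s(n, n), s(r, m)))), s(r, n))) = 1 + max(4, 1) = 5
depth(t(s(t(s(t(m), s(s(n, n), s(r, m)))), s(r, n)))) = 1 + depth(s(t(s(t(m), s(s(n, n), s(r, m)))), s(r, n))) = 1 + 5 = 6

6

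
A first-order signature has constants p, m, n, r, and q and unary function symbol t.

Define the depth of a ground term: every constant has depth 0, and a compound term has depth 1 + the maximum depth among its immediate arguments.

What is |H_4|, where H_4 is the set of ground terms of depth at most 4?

25

Let N_k = |{terms of depth ≤ k}|. Then N_0 = 5 and N_k = 5 + N_{k-1} for k ≥ 1 (one summand per function symbol, arity giving the exponent).
N_0 = 5
N_1 = 5 + 5 = 10
N_2 = 5 + 10 = 15
N_3 = 5 + 15 = 20
N_4 = 5 + 20 = 25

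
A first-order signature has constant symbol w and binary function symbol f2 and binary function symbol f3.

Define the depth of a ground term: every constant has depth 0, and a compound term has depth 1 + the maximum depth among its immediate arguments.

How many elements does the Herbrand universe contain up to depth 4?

1045459

Let N_k = |{terms of depth ≤ k}|. Then N_0 = 1 and N_k = 1 + N_{k-1}^2 + N_{k-1}^2 for k ≥ 1 (one summand per function symbol, arity giving the exponent).
N_0 = 1
N_1 = 1 + 1^2 + 1^2 = 3
N_2 = 1 + 3^2 + 3^2 = 19
N_3 = 1 + 19^2 + 19^2 = 723
N_4 = 1 + 723^2 + 723^2 = 1045459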